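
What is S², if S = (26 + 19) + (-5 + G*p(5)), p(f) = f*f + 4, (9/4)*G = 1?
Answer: 226576/81 ≈ 2797.2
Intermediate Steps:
G = 4/9 (G = (4/9)*1 = 4/9 ≈ 0.44444)
p(f) = 4 + f² (p(f) = f² + 4 = 4 + f²)
S = 476/9 (S = (26 + 19) + (-5 + 4*(4 + 5²)/9) = 45 + (-5 + 4*(4 + 25)/9) = 45 + (-5 + (4/9)*29) = 45 + (-5 + 116/9) = 45 + 71/9 = 476/9 ≈ 52.889)
S² = (476/9)² = 226576/81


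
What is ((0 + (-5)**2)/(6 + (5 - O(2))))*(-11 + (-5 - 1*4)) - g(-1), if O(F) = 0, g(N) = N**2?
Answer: -511/11 ≈ -46.455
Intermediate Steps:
((0 + (-5)**2)/(6 + (5 - O(2))))*(-11 + (-5 - 1*4)) - g(-1) = ((0 + (-5)**2)/(6 + (5 - 1*0)))*(-11 + (-5 - 1*4)) - 1*(-1)**2 = ((0 + 25)/(6 + (5 + 0)))*(-11 + (-5 - 4)) - 1*1 = (25/(6 + 5))*(-11 - 9) - 1 = (25/11)*(-20) - 1 = -500/11 - 1 = -511/11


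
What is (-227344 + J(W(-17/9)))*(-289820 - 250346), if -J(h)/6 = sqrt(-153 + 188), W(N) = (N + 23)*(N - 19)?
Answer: 122803499104 + 3240996*sqrt(35) ≈ 1.2282e+11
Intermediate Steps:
W(N) = (-19 + N)*(23 + N) (W(N) = (23 + N)*(-19 + N) = (-19 + N)*(23 + N))
J(h) = -6*sqrt(35) (J(h) = -6*sqrt(-153 + 188) = -6*sqrt(35))
(-227344 + J(W(-17/9)))*(-289820 - 250346) = (-227344 - 6*sqrt(35))*(-289820 - 250346) = (-227344 - 6*sqrt(35))*(-540166) = 122803499104 + 3240996*sqrt(35)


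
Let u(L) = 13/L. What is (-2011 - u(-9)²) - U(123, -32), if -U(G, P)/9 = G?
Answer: -73393/81 ≈ -906.09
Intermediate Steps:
U(G, P) = -9*G
(-2011 - u(-9)²) - U(123, -32) = (-2011 - (13/(-9))²) - (-9)*123 = (-2011 - (13*(-⅑))²) - 1*(-1107) = (-2011 - (-13/9)²) + 1107 = (-2011 - 1*169/81) + 1107 = (-2011 - 169/81) + 1107 = -163060/81 + 1107 = -73393/81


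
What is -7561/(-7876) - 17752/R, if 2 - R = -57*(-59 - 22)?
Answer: 174708767/36347740 ≈ 4.8066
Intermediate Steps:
R = -4615 (R = 2 - (-57)*(-59 - 22) = 2 - (-57)*(-81) = 2 - 1*4617 = 2 - 4617 = -4615)
-7561/(-7876) - 17752/R = -7561/(-7876) - 17752/(-4615) = -7561*(-1/7876) - 17752*(-1/4615) = 7561/7876 + 17752/4615 = 174708767/36347740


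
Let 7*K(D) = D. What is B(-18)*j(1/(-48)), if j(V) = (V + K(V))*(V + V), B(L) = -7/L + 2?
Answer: 43/18144 ≈ 0.0023699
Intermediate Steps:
B(L) = 2 - 7/L
K(D) = D/7
j(V) = 16*V²/7 (j(V) = (V + V/7)*(V + V) = (8*V/7)*(2*V) = 16*V²/7)
B(-18)*j(1/(-48)) = (2 - 7/(-18))*(16*(1/(-48))²/7) = (2 - 7*(-1/18))*(16*(-1/48)²/7) = (2 + 7/18)*((16/7)*(1/2304)) = (43/18)*(1/1008) = 43/18144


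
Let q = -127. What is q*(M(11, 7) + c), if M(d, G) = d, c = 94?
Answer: -13335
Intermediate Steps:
q*(M(11, 7) + c) = -127*(11 + 94) = -127*105 = -13335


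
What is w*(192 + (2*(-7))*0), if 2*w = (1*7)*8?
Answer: 5376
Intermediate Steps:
w = 28 (w = ((1*7)*8)/2 = (7*8)/2 = (½)*56 = 28)
w*(192 + (2*(-7))*0) = 28*(192 + (2*(-7))*0) = 28*(192 - 14*0) = 28*(192 + 0) = 28*192 = 5376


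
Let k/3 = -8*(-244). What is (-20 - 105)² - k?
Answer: 9769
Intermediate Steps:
k = 5856 (k = 3*(-8*(-244)) = 3*1952 = 5856)
(-20 - 105)² - k = (-20 - 105)² - 1*5856 = (-125)² - 5856 = 15625 - 5856 = 9769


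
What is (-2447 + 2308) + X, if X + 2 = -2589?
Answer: -2730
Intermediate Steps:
X = -2591 (X = -2 - 2589 = -2591)
(-2447 + 2308) + X = (-2447 + 2308) - 2591 = -139 - 2591 = -2730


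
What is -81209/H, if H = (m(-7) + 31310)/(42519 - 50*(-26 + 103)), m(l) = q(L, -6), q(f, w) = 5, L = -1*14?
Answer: -3140270821/31315 ≈ -1.0028e+5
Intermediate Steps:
L = -14
m(l) = 5
H = 31315/38669 (H = (5 + 31310)/(42519 - 50*(-26 + 103)) = 31315/(42519 - 50*77) = 31315/(42519 - 3850) = 31315/38669 ≈ 0.80982)
-81209/H = -81209/31315/38669 = -81209*38669/31315 = -3140270821/31315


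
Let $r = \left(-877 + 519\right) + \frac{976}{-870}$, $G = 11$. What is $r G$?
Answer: $- \frac{1718398}{435} \approx -3950.3$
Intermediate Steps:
$r = - \frac{156218}{435}$ ($r = -358 + 976 \left(- \frac{1}{870}\right) = -358 - \frac{488}{435} = - \frac{156218}{435} \approx -359.12$)
$r G = \left(- \frac{156218}{435}\right) 11 = - \frac{1718398}{435}$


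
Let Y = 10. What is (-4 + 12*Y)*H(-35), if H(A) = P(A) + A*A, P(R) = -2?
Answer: 141868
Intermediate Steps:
H(A) = -2 + A**2 (H(A) = -2 + A*A = -2 + A**2)
(-4 + 12*Y)*H(-35) = (-4 + 12*10)*(-2 + (-35)**2) = (-4 + 120)*(-2 + 1225) = 116*1223 = 141868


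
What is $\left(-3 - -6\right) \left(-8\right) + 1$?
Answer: $-23$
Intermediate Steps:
$\left(-3 - -6\right) \left(-8\right) + 1 = \left(-3 + 6\right) \left(-8\right) + 1 = 3 \left(-8\right) + 1 = -24 + 1 = -23$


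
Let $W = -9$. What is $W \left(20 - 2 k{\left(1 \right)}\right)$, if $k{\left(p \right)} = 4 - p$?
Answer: $-126$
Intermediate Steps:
$W \left(20 - 2 k{\left(1 \right)}\right) = - 9 \left(20 - 2 \left(4 - 1\right)\right) = - 9 \left(20 - 6\right) = \left(-9\right) 14 = -126$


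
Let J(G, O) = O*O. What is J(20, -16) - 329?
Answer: -73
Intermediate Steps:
J(G, O) = O**2
J(20, -16) - 329 = (-16)**2 - 329 = 256 - 329 = -73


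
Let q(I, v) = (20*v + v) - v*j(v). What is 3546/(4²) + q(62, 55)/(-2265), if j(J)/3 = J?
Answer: 271947/1208 ≈ 225.12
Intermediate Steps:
j(J) = 3*J
q(I, v) = -3*v² + 21*v (q(I, v) = (20*v + v) - v*3*v = 21*v - 3*v² = -3*v² + 21*v)
3546/(4²) + q(62, 55)/(-2265) = 3546/(4²) + (3*55*(7 - 1*55))/(-2265) = 3546/16 + (3*55*(7 - 55))*(-1/2265) = 3546*(1/16) + (3*55*(-48))*(-1/2265) = 1773/8 - 7920*(-1/2265) = 1773/8 + 528/151 = 271947/1208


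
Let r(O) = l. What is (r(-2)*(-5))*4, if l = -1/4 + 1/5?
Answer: 1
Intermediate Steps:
l = -1/20 (l = -1*¼ + 1*(⅕) = -¼ + ⅕ = -1/20 ≈ -0.050000)
r(O) = -1/20
(r(-2)*(-5))*4 = -1/20*(-5)*4 = (¼)*4 = 1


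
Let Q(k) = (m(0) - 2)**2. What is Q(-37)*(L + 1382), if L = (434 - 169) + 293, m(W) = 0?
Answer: 7760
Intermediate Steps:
L = 558 (L = 265 + 293 = 558)
Q(k) = 4 (Q(k) = (0 - 2)**2 = (-2)**2 = 4)
Q(-37)*(L + 1382) = 4*(558 + 1382) = 4*1940 = 7760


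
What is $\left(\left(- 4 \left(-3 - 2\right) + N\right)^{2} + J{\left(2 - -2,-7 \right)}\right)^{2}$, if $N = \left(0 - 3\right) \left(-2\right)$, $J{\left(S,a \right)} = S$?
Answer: $462400$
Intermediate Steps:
$N = 6$ ($N = \left(-3\right) \left(-2\right) = 6$)
$\left(\left(- 4 \left(-3 - 2\right) + N\right)^{2} + J{\left(2 - -2,-7 \right)}\right)^{2} = \left(\left(- 4 \left(-3 - 2\right) + 6\right)^{2} + \left(2 - -2\right)\right)^{2} = \left(\left(\left(-4\right) \left(-5\right) + 6\right)^{2} + \left(2 + 2\right)\right)^{2} = \left(\left(20 + 6\right)^{2} + 4\right)^{2} = \left(26^{2} + 4\right)^{2} = \left(676 + 4\right)^{2} = 680^{2} = 462400$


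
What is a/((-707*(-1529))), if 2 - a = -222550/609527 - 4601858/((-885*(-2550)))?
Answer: 3029148264083/743486869268710875 ≈ 4.0742e-6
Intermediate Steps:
a = 3029148264083/687775028625 (a = 2 - (-222550/609527 - 4601858/((-885*(-2550)))) = 2 - (-222550*1/609527 - 4601858/2256750) = 2 - (-222550/609527 - 4601858*1/2256750) = 2 - (-222550/609527 - 2300929/1128375) = 2 - 1*(-1653598206833/687775028625) = 2 + 1653598206833/687775028625 = 3029148264083/687775028625 ≈ 4.4043)
a/((-707*(-1529))) = 3029148264083/(687775028625*((-707*(-1529)))) = (3029148264083/687775028625)/1081003 = (3029148264083/687775028625)*(1/1081003) = 3029148264083/743486869268710875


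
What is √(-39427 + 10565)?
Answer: I*√28862 ≈ 169.89*I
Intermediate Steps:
√(-39427 + 10565) = √(-28862) = I*√28862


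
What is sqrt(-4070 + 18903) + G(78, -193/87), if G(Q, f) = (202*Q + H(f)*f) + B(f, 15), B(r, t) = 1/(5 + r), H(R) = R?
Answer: 28869906449/1831698 + sqrt(14833) ≈ 15883.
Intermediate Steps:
G(Q, f) = f**2 + 1/(5 + f) + 202*Q (G(Q, f) = (202*Q + f*f) + 1/(5 + f) = (202*Q + f**2) + 1/(5 + f) = (f**2 + 202*Q) + 1/(5 + f) = f**2 + 1/(5 + f) + 202*Q)
sqrt(-4070 + 18903) + G(78, -193/87) = sqrt(-4070 + 18903) + (1 + (5 - 193/87)*((-193/87)**2 + 202*78))/(5 - 193/87) = sqrt(14833) + (1 + (5 - 193*1/87)*((-193*1/87)**2 + 15756))/(5 - 193*1/87) = sqrt(14833) + (1 + (5 - 193/87)*((-193/87)**2 + 15756))/(5 - 193/87) = sqrt(14833) + (1 + 242*(37249/7569 + 15756)/87)/(242/87) = sqrt(14833) + 87*(1 + (242/87)*(119294413/7569))/242 = sqrt(14833) + 87*(1 + 28869247946/658503)/242 = sqrt(14833) + (87/242)*(28869906449/658503) = sqrt(14833) + 28869906449/1831698 = 28869906449/1831698 + sqrt(14833)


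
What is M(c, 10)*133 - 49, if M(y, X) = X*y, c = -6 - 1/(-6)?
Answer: -23422/3 ≈ -7807.3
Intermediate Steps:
c = -35/6 (c = -6 - 1*(-1/6) = -6 + 1/6 = -35/6 ≈ -5.8333)
M(c, 10)*133 - 49 = (10*(-35/6))*133 - 49 = -175/3*133 - 49 = -23275/3 - 49 = -23422/3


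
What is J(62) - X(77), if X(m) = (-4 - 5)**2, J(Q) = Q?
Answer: -19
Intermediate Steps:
X(m) = 81 (X(m) = (-9)**2 = 81)
J(62) - X(77) = 62 - 1*81 = 62 - 81 = -19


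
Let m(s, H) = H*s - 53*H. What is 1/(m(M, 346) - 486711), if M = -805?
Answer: -1/783579 ≈ -1.2762e-6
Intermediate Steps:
m(s, H) = -53*H + H*s
1/(m(M, 346) - 486711) = 1/(346*(-53 - 805) - 486711) = 1/(346*(-858) - 486711) = 1/(-296868 - 486711) = 1/(-783579) = -1/783579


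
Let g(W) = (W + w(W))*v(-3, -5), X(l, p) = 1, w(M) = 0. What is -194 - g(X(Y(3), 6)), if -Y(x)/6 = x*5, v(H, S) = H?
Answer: -191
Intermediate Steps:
Y(x) = -30*x (Y(x) = -6*x*5 = -30*x)
g(W) = -3*W (g(W) = (W + 0)*(-3) = W*(-3) = -3*W)
-194 - g(X(Y(3), 6)) = -194 - (-3) = -194 - 1*(-3) = -194 + 3 = -191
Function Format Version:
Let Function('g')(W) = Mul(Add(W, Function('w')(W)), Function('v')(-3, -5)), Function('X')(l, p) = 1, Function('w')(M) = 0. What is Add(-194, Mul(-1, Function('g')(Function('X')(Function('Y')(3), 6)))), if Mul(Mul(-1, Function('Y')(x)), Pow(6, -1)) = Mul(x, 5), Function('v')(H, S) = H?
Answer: -191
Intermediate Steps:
Function('Y')(x) = Mul(-30, x) (Function('Y')(x) = Mul(-6, Mul(x, 5)) = Mul(-6, Mul(5, x)) = Mul(-30, x))
Function('g')(W) = Mul(-3, W) (Function('g')(W) = Mul(Add(W, 0), -3) = Mul(W, -3) = Mul(-3, W))
Add(-194, Mul(-1, Function('g')(Function('X')(Function('Y')(3), 6)))) = Add(-194, Mul(-1, Mul(-3, 1))) = Add(-194, Mul(-1, -3)) = Add(-194, 3) = -191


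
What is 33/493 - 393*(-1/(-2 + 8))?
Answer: 64649/986 ≈ 65.567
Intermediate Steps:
33/493 - 393*(-1/(-2 + 8)) = 33*(1/493) - 393/(6*(-1)) = 33/493 - 393/(-6) = 33/493 - 393*(-⅙) = 33/493 + 131/2 = 64649/986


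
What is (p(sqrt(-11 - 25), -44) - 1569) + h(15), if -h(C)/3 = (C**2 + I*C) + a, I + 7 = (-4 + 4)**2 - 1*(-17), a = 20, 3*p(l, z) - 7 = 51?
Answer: -8204/3 ≈ -2734.7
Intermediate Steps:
p(l, z) = 58/3 (p(l, z) = 7/3 + (1/3)*51 = 7/3 + 17 = 58/3)
I = 10 (I = -7 + ((-4 + 4)**2 - 1*(-17)) = -7 + (0**2 + 17) = -7 + (0 + 17) = -7 + 17 = 10)
h(C) = -60 - 30*C - 3*C**2 (h(C) = -3*((C**2 + 10*C) + 20) = -3*(20 + C**2 + 10*C) = -60 - 30*C - 3*C**2)
(p(sqrt(-11 - 25), -44) - 1569) + h(15) = (58/3 - 1569) + (-60 - 30*15 - 3*15**2) = -4649/3 + (-60 - 450 - 3*225) = -4649/3 + (-60 - 450 - 675) = -4649/3 - 1185 = -8204/3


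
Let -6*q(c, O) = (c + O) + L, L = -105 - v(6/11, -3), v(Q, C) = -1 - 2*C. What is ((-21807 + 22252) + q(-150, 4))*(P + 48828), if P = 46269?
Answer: 46375637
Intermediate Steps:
L = -110 (L = -105 - (-1 - 2*(-3)) = -105 - (-1 + 6) = -105 - 1*5 = -105 - 5 = -110)
q(c, O) = 55/3 - O/6 - c/6 (q(c, O) = -((c + O) - 110)/6 = -((O + c) - 110)/6 = -(-110 + O + c)/6 = 55/3 - O/6 - c/6)
((-21807 + 22252) + q(-150, 4))*(P + 48828) = ((-21807 + 22252) + (55/3 - 1/6*4 - 1/6*(-150)))*(46269 + 48828) = (445 + (55/3 - 2/3 + 25))*95097 = (445 + 128/3)*95097 = (1463/3)*95097 = 46375637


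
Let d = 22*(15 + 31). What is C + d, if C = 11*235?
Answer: 3597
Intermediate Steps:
d = 1012 (d = 22*46 = 1012)
C = 2585
C + d = 2585 + 1012 = 3597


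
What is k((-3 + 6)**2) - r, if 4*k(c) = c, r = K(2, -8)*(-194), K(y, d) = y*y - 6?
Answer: -1543/4 ≈ -385.75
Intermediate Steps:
K(y, d) = -6 + y**2 (K(y, d) = y**2 - 6 = -6 + y**2)
r = 388 (r = (-6 + 2**2)*(-194) = (-6 + 4)*(-194) = -2*(-194) = 388)
k(c) = c/4
k((-3 + 6)**2) - r = (-3 + 6)**2/4 - 1*388 = (1/4)*3**2 - 388 = (1/4)*9 - 388 = 9/4 - 388 = -1543/4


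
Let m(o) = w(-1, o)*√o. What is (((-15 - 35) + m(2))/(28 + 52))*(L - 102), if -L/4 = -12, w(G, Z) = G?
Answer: 135/4 + 27*√2/40 ≈ 34.705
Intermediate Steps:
L = 48 (L = -4*(-12) = 48)
m(o) = -√o
(((-15 - 35) + m(2))/(28 + 52))*(L - 102) = (((-15 - 35) - √2)/(28 + 52))*(48 - 102) = ((-50 - √2)/80)*(-54) = ((-50 - √2)*(1/80))*(-54) = (-5/8 - √2/80)*(-54) = 135/4 + 27*√2/40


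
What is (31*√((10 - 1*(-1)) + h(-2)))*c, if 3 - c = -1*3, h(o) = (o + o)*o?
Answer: 186*√19 ≈ 810.75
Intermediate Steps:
h(o) = 2*o² (h(o) = (2*o)*o = 2*o²)
c = 6 (c = 3 - (-1)*3 = 3 - 1*(-3) = 3 + 3 = 6)
(31*√((10 - 1*(-1)) + h(-2)))*c = (31*√((10 - 1*(-1)) + 2*(-2)²))*6 = (31*√((10 + 1) + 2*4))*6 = (31*√(11 + 8))*6 = (31*√19)*6 = 186*√19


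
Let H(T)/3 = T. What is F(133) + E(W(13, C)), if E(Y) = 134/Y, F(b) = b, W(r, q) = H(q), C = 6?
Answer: 1264/9 ≈ 140.44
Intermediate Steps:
H(T) = 3*T
W(r, q) = 3*q
F(133) + E(W(13, C)) = 133 + 134/((3*6)) = 133 + 134/18 = 133 + 134*(1/18) = 133 + 67/9 = 1264/9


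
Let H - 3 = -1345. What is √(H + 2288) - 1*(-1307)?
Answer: 1307 + √946 ≈ 1337.8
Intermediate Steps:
H = -1342 (H = 3 - 1345 = -1342)
√(H + 2288) - 1*(-1307) = √(-1342 + 2288) - 1*(-1307) = √946 + 1307 = 1307 + √946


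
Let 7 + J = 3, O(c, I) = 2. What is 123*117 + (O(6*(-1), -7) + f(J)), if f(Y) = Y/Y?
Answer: 14394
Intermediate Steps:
J = -4 (J = -7 + 3 = -4)
f(Y) = 1
123*117 + (O(6*(-1), -7) + f(J)) = 123*117 + (2 + 1) = 14391 + 3 = 14394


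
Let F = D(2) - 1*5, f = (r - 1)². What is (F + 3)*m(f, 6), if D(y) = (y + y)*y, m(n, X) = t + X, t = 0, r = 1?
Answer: 36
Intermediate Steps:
f = 0 (f = (1 - 1)² = 0² = 0)
m(n, X) = X (m(n, X) = 0 + X = X)
D(y) = 2*y² (D(y) = (2*y)*y = 2*y²)
F = 3 (F = 2*2² - 1*5 = 2*4 - 5 = 8 - 5 = 3)
(F + 3)*m(f, 6) = (3 + 3)*6 = 6*6 = 36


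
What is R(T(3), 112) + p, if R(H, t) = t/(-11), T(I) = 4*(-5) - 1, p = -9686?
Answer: -106658/11 ≈ -9696.2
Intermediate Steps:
T(I) = -21 (T(I) = -20 - 1 = -21)
R(H, t) = -t/11 (R(H, t) = t*(-1/11) = -t/11)
R(T(3), 112) + p = -1/11*112 - 9686 = -112/11 - 9686 = -106658/11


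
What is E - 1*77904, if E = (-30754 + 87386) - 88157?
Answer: -109429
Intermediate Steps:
E = -31525 (E = 56632 - 88157 = -31525)
E - 1*77904 = -31525 - 1*77904 = -31525 - 77904 = -109429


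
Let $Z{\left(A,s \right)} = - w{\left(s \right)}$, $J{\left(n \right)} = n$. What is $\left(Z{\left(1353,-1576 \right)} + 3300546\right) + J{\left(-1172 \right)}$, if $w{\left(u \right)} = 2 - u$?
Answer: $3297796$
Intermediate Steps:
$Z{\left(A,s \right)} = -2 + s$ ($Z{\left(A,s \right)} = - (2 - s) = -2 + s$)
$\left(Z{\left(1353,-1576 \right)} + 3300546\right) + J{\left(-1172 \right)} = \left(\left(-2 - 1576\right) + 3300546\right) - 1172 = \left(-1578 + 3300546\right) - 1172 = 3298968 - 1172 = 3297796$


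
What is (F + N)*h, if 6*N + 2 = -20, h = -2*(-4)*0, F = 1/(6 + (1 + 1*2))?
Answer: 0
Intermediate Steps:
F = ⅑ (F = 1/(6 + (1 + 2)) = 1/(6 + 3) = 1/9 = ⅑ ≈ 0.11111)
h = 0 (h = 8*0 = 0)
N = -11/3 (N = -⅓ + (⅙)*(-20) = -⅓ - 10/3 = -11/3 ≈ -3.6667)
(F + N)*h = (⅑ - 11/3)*0 = -32/9*0 = 0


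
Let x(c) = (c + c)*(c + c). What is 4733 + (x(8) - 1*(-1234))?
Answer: 6223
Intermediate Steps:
x(c) = 4*c² (x(c) = (2*c)*(2*c) = 4*c²)
4733 + (x(8) - 1*(-1234)) = 4733 + (4*8² - 1*(-1234)) = 4733 + (4*64 + 1234) = 4733 + (256 + 1234) = 4733 + 1490 = 6223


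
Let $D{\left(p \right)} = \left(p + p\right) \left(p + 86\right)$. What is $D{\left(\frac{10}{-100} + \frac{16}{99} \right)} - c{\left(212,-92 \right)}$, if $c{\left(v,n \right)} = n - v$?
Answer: $\frac{154172461}{490050} \approx 314.61$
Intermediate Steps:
$D{\left(p \right)} = 2 p \left(86 + p\right)$
$D{\left(\frac{10}{-100} + \frac{16}{99} \right)} - c{\left(212,-92 \right)} = 2 \left(\frac{10}{-100} + \frac{16}{99}\right) \left(86 + \left(\frac{10}{-100} + \frac{16}{99}\right)\right) - \left(-92 - 212\right) = 2 \left(10 \left(- \frac{1}{100}\right) + 16 \cdot \frac{1}{99}\right) \left(86 + \left(10 \left(- \frac{1}{100}\right) + 16 \cdot \frac{1}{99}\right)\right) - \left(-92 - 212\right) = 2 \left(- \frac{1}{10} + \frac{16}{99}\right) \left(86 + \left(- \frac{1}{10} + \frac{16}{99}\right)\right) - -304 = 2 \cdot \frac{61}{990} \left(86 + \frac{61}{990}\right) + 304 = 2 \cdot \frac{61}{990} \cdot \frac{85201}{990} + 304 = \frac{5197261}{490050} + 304 = \frac{154172461}{490050}$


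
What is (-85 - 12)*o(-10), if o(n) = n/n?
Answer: -97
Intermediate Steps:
o(n) = 1
(-85 - 12)*o(-10) = (-85 - 12)*1 = -97*1 = -97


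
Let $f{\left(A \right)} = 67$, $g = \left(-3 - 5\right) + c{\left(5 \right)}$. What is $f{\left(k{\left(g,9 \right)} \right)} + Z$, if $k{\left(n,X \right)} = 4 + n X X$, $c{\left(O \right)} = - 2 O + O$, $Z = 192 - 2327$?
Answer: $-2068$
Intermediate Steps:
$Z = -2135$
$c{\left(O \right)} = - O$
$g = -13$ ($g = \left(-3 - 5\right) - 5 = -8 - 5 = -13$)
$k{\left(n,X \right)} = 4 + n X^{2}$ ($k{\left(n,X \right)} = 4 + X n X = 4 + n X^{2}$)
$f{\left(k{\left(g,9 \right)} \right)} + Z = 67 - 2135 = -2068$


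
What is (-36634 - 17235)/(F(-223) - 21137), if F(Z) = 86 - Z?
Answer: 53869/20828 ≈ 2.5864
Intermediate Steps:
(-36634 - 17235)/(F(-223) - 21137) = (-36634 - 17235)/((86 - 1*(-223)) - 21137) = -53869/((86 + 223) - 21137) = -53869/(309 - 21137) = -53869/(-20828) = -53869*(-1/20828) = 53869/20828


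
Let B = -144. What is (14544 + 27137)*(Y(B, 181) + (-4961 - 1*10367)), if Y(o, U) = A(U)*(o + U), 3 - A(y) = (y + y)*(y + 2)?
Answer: -102798642239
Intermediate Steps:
A(y) = 3 - 2*y*(2 + y) (A(y) = 3 - (y + y)*(y + 2) = 3 - 2*y*(2 + y))
Y(o, U) = (U + o)*(3 - 4*U - 2*U**2) (Y(o, U) = (3 - 4*U - 2*U**2)*(o + U) = (3 - 4*U - 2*U**2)*(U + o) = (U + o)*(3 - 4*U - 2*U**2))
(14544 + 27137)*(Y(B, 181) + (-4961 - 1*10367)) = (14544 + 27137)*(-(181 - 144)*(-3 + 2*181**2 + 4*181) + (-4961 - 1*10367)) = 41681*(-1*37*(-3 + 2*32761 + 724) + (-4961 - 10367)) = 41681*(-1*37*(-3 + 65522 + 724) - 15328) = 41681*(-1*37*66243 - 15328) = 41681*(-2450991 - 15328) = 41681*(-2466319) = -102798642239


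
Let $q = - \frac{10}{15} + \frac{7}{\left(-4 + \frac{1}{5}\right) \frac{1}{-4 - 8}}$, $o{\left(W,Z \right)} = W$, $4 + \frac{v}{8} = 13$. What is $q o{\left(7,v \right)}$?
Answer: $\frac{8554}{57} \approx 150.07$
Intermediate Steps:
$v = 72$ ($v = -32 + 8 \cdot 13 = -32 + 104 = 72$)
$q = \frac{1222}{57}$ ($q = \left(-10\right) \frac{1}{15} + \frac{7}{\left(-4 + \frac{1}{5}\right) \frac{1}{-12}} = - \frac{2}{3} + \frac{7}{\left(- \frac{19}{5}\right) \left(- \frac{1}{12}\right)} = - \frac{2}{3} + \frac{7}{\frac{19}{60}} = - \frac{2}{3} + 7 \cdot \frac{60}{19} = - \frac{2}{3} + \frac{420}{19} = \frac{1222}{57} \approx 21.439$)
$q o{\left(7,v \right)} = \frac{1222}{57} \cdot 7 = \frac{8554}{57}$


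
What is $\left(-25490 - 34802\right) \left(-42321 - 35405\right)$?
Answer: $4686255992$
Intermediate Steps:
$\left(-25490 - 34802\right) \left(-42321 - 35405\right) = \left(-60292\right) \left(-77726\right) = 4686255992$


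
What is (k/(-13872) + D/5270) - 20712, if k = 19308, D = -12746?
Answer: -3711858919/179180 ≈ -20716.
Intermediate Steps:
(k/(-13872) + D/5270) - 20712 = (19308/(-13872) - 12746/5270) - 20712 = (19308*(-1/13872) - 12746*1/5270) - 20712 = (-1609/1156 - 6373/2635) - 20712 = -682759/179180 - 20712 = -3711858919/179180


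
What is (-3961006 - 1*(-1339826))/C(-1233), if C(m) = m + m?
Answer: 1310590/1233 ≈ 1062.9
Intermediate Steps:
C(m) = 2*m
(-3961006 - 1*(-1339826))/C(-1233) = (-3961006 - 1*(-1339826))/((2*(-1233))) = (-3961006 + 1339826)/(-2466) = -2621180*(-1/2466) = 1310590/1233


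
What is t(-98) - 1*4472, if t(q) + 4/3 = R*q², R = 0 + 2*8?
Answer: 447572/3 ≈ 1.4919e+5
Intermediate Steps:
R = 16 (R = 0 + 16 = 16)
t(q) = -4/3 + 16*q²
t(-98) - 1*4472 = (-4/3 + 16*(-98)²) - 1*4472 = (-4/3 + 16*9604) - 4472 = (-4/3 + 153664) - 4472 = 460988/3 - 4472 = 447572/3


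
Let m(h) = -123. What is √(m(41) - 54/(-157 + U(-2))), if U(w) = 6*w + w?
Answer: 3*I*√4921/19 ≈ 11.076*I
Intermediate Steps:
U(w) = 7*w
√(m(41) - 54/(-157 + U(-2))) = √(-123 - 54/(-157 + 7*(-2))) = √(-123 - 54/(-157 - 14)) = √(-123 - 54/(-171)) = √(-123 - 1/171*(-54)) = √(-123 + 6/19) = √(-2331/19) = 3*I*√4921/19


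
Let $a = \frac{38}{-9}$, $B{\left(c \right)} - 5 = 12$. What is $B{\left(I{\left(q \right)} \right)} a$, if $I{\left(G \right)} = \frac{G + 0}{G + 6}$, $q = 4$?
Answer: $- \frac{646}{9} \approx -71.778$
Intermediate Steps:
$I{\left(G \right)} = \frac{G}{6 + G}$
$B{\left(c \right)} = 17$ ($B{\left(c \right)} = 5 + 12 = 17$)
$a = - \frac{38}{9}$ ($a = 38 \left(- \frac{1}{9}\right) = - \frac{38}{9} \approx -4.2222$)
$B{\left(I{\left(q \right)} \right)} a = 17 \left(- \frac{38}{9}\right) = - \frac{646}{9}$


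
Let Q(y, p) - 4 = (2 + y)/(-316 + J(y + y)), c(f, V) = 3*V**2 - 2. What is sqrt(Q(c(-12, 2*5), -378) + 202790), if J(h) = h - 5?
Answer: sqrt(24538206)/11 ≈ 450.33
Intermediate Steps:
J(h) = -5 + h
c(f, V) = -2 + 3*V**2
Q(y, p) = 4 + (2 + y)/(-321 + 2*y) (Q(y, p) = 4 + (2 + y)/(-316 + (-5 + (y + y))) = 4 + (2 + y)/(-316 + (-5 + 2*y)) = 4 + (2 + y)/(-321 + 2*y))
sqrt(Q(c(-12, 2*5), -378) + 202790) = sqrt((-1282 + 9*(-2 + 3*(2*5)**2))/(-321 + 2*(-2 + 3*(2*5)**2)) + 202790) = sqrt((-1282 + 9*(-2 + 3*10**2))/(-321 + 2*(-2 + 3*10**2)) + 202790) = sqrt((-1282 + 9*(-2 + 3*100))/(-321 + 2*(-2 + 3*100)) + 202790) = sqrt((-1282 + 9*(-2 + 300))/(-321 + 2*(-2 + 300)) + 202790) = sqrt((-1282 + 9*298)/(-321 + 2*298) + 202790) = sqrt((-1282 + 2682)/(-321 + 596) + 202790) = sqrt(1400/275 + 202790) = sqrt((1/275)*1400 + 202790) = sqrt(56/11 + 202790) = sqrt(2230746/11) = sqrt(24538206)/11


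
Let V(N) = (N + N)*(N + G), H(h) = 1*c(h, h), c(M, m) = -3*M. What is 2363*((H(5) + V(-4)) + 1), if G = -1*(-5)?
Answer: -51986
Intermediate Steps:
G = 5
H(h) = -3*h (H(h) = 1*(-3*h) = -3*h)
V(N) = 2*N*(5 + N) (V(N) = (N + N)*(N + 5) = (2*N)*(5 + N) = 2*N*(5 + N))
2363*((H(5) + V(-4)) + 1) = 2363*((-3*5 + 2*(-4)*(5 - 4)) + 1) = 2363*((-15 + 2*(-4)*1) + 1) = 2363*((-15 - 8) + 1) = 2363*(-23 + 1) = 2363*(-22) = -51986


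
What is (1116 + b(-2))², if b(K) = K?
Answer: 1240996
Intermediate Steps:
(1116 + b(-2))² = (1116 - 2)² = 1114² = 1240996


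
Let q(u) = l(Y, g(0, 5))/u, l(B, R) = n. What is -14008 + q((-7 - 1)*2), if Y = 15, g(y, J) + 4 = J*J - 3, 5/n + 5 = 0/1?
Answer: -224127/16 ≈ -14008.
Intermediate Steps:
n = -1 (n = 5/(-5 + 0/1) = 5/(-5 + 0*1) = 5/(-5 + 0) = 5/(-5) = 5*(-⅕) = -1)
g(y, J) = -7 + J² (g(y, J) = -4 + (J*J - 3) = -4 + (J² - 3) = -4 + (-3 + J²) = -7 + J²)
l(B, R) = -1
q(u) = -1/u
-14008 + q((-7 - 1)*2) = -14008 - 1/((-7 - 1)*2) = -14008 - 1/((-8*2)) = -14008 - 1/(-16) = -14008 - 1*(-1/16) = -14008 + 1/16 = -224127/16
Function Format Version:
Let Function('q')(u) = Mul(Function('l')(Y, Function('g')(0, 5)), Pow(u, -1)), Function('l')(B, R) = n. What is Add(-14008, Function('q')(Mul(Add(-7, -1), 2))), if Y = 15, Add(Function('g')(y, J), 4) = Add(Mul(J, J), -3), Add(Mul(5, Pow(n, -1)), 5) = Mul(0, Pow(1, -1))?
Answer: Rational(-224127, 16) ≈ -14008.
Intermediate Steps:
n = -1 (n = Mul(5, Pow(Add(-5, Mul(0, Pow(1, -1))), -1)) = Mul(5, Pow(Add(-5, Mul(0, 1)), -1)) = Mul(5, Pow(Add(-5, 0), -1)) = Mul(5, Pow(-5, -1)) = Mul(5, Rational(-1, 5)) = -1)
Function('g')(y, J) = Add(-7, Pow(J, 2)) (Function('g')(y, J) = Add(-4, Add(Mul(J, J), -3)) = Add(-4, Add(Pow(J, 2), -3)) = Add(-4, Add(-3, Pow(J, 2))) = Add(-7, Pow(J, 2)))
Function('l')(B, R) = -1
Function('q')(u) = Mul(-1, Pow(u, -1))
Add(-14008, Function('q')(Mul(Add(-7, -1), 2))) = Add(-14008, Mul(-1, Pow(Mul(Add(-7, -1), 2), -1))) = Add(-14008, Mul(-1, Pow(Mul(-8, 2), -1))) = Add(-14008, Mul(-1, Pow(-16, -1))) = Add(-14008, Mul(-1, Rational(-1, 16))) = Add(-14008, Rational(1, 16)) = Rational(-224127, 16)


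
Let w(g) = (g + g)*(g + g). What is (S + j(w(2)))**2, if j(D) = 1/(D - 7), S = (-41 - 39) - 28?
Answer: 942841/81 ≈ 11640.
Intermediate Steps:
S = -108 (S = -80 - 28 = -108)
w(g) = 4*g**2 (w(g) = (2*g)*(2*g) = 4*g**2)
j(D) = 1/(-7 + D)
(S + j(w(2)))**2 = (-108 + 1/(-7 + 4*2**2))**2 = (-108 + 1/(-7 + 4*4))**2 = (-108 + 1/(-7 + 16))**2 = (-108 + 1/9)**2 = (-971/9)**2 = 942841/81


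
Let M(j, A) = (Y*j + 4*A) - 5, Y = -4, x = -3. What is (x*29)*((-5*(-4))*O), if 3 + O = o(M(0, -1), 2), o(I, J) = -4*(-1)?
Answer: -1740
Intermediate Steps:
M(j, A) = -5 - 4*j + 4*A (M(j, A) = (-4*j + 4*A) - 5 = -5 - 4*j + 4*A)
o(I, J) = 4
O = 1 (O = -3 + 4 = 1)
(x*29)*((-5*(-4))*O) = (-3*29)*(-5*(-4)*1) = -1740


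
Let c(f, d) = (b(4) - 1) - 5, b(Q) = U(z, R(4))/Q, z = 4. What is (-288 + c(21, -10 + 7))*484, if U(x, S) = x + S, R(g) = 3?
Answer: -141449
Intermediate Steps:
U(x, S) = S + x
b(Q) = 7/Q (b(Q) = (3 + 4)/Q = 7/Q)
c(f, d) = -17/4 (c(f, d) = (7/4 - 1) - 5 = ¾ - 5 = -17/4)
(-288 + c(21, -10 + 7))*484 = (-288 - 17/4)*484 = -1169/4*484 = -141449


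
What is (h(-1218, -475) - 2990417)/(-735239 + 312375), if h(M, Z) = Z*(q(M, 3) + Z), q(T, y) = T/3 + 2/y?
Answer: 964597/158574 ≈ 6.0829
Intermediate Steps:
q(T, y) = 2/y + T/3 (q(T, y) = T*(⅓) + 2/y = T/3 + 2/y = 2/y + T/3)
h(M, Z) = Z*(⅔ + Z + M/3) (h(M, Z) = Z*((2/3 + M/3) + Z) = Z*((2*(⅓) + M/3) + Z) = Z*((⅔ + M/3) + Z) = Z*(⅔ + Z + M/3))
(h(-1218, -475) - 2990417)/(-735239 + 312375) = ((⅓)*(-475)*(2 - 1218 + 3*(-475)) - 2990417)/(-735239 + 312375) = ((⅓)*(-475)*(2 - 1218 - 1425) - 2990417)/(-422864) = ((⅓)*(-475)*(-2641) - 2990417)*(-1/422864) = (1254475/3 - 2990417)*(-1/422864) = -7716776/3*(-1/422864) = 964597/158574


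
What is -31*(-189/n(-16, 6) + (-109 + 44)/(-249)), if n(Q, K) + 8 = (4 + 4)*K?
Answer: 1378291/9960 ≈ 138.38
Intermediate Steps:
n(Q, K) = -8 + 8*K (n(Q, K) = -8 + (4 + 4)*K = -8 + 8*K)
-31*(-189/n(-16, 6) + (-109 + 44)/(-249)) = -31*(-189/(-8 + 8*6) + (-109 + 44)/(-249)) = -31*(-189/(-8 + 48) - 65*(-1/249)) = -31*(-189/40 + 65/249) = -31*(-44461/9960) = 1378291/9960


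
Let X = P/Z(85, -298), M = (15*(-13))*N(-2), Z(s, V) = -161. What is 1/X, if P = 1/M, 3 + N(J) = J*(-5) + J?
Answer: 156975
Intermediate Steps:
N(J) = -3 - 4*J (N(J) = -3 + (J*(-5) + J) = -3 + (-5*J + J) = -3 - 4*J)
M = -975 (M = (15*(-13))*(-3 - 4*(-2)) = -195*(-3 + 8) = -195*5 = -975)
P = -1/975 (P = 1/(-975) = -1/975 ≈ -0.0010256)
X = 1/156975 (X = -1/975/(-161) = -1/975*(-1/161) = 1/156975 ≈ 6.3704e-6)
1/X = 1/(1/156975) = 156975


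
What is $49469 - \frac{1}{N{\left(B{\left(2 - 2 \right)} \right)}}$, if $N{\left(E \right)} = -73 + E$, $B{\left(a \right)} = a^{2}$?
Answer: $\frac{3611238}{73} \approx 49469.0$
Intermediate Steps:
$49469 - \frac{1}{N{\left(B{\left(2 - 2 \right)} \right)}} = 49469 - \frac{1}{-73 + \left(2 - 2\right)^{2}} = 49469 - \frac{1}{-73 + 0^{2}} = 49469 - \frac{1}{-73 + 0} = 49469 - \frac{1}{-73} = 49469 - - \frac{1}{73} = 49469 + \frac{1}{73} = \frac{3611238}{73}$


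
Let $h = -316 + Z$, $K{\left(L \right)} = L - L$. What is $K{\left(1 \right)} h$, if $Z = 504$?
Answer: $0$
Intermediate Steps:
$K{\left(L \right)} = 0$
$h = 188$ ($h = -316 + 504 = 188$)
$K{\left(1 \right)} h = 0 \cdot 188 = 0$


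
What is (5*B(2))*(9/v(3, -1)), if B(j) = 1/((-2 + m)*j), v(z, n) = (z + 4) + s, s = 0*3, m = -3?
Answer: -9/14 ≈ -0.64286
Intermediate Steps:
s = 0
v(z, n) = 4 + z (v(z, n) = (z + 4) + 0 = (4 + z) + 0 = 4 + z)
B(j) = -1/(5*j) (B(j) = 1/((-2 - 3)*j) = 1/((-5)*j) = -1/(5*j))
(5*B(2))*(9/v(3, -1)) = (5*(-⅕/2))*(9/(4 + 3)) = (5*(-⅕*½))*(9/7) = (5*(-⅒))*(9*(⅐)) = -½*9/7 = -9/14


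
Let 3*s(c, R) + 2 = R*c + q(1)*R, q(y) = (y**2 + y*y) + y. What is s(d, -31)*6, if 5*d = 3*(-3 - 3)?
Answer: 166/5 ≈ 33.200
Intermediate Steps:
d = -18/5 (d = (3*(-3 - 3))/5 = (3*(-6))/5 = (1/5)*(-18) = -18/5 ≈ -3.6000)
q(y) = y + 2*y**2 (q(y) = (y**2 + y**2) + y = 2*y**2 + y = y + 2*y**2)
s(c, R) = -2/3 + R + R*c/3 (s(c, R) = -2/3 + (R*c + (1*(1 + 2*1))*R)/3 = -2/3 + (R*c + (1*(1 + 2))*R)/3 = -2/3 + (R*c + (1*3)*R)/3 = -2/3 + (R*c + 3*R)/3 = -2/3 + (3*R + R*c)/3 = -2/3 + (R + R*c/3) = -2/3 + R + R*c/3)
s(d, -31)*6 = (-2/3 - 31 + (1/3)*(-31)*(-18/5))*6 = (-2/3 - 31 + 186/5)*6 = (83/15)*6 = 166/5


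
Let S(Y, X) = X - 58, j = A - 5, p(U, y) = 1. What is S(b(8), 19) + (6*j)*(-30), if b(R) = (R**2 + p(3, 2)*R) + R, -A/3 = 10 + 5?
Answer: 8961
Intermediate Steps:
A = -45 (A = -3*(10 + 5) = -3*15 = -45)
b(R) = R**2 + 2*R (b(R) = (R**2 + 1*R) + R = (R**2 + R) + R = (R + R**2) + R = R**2 + 2*R)
j = -50 (j = -45 - 5 = -50)
S(Y, X) = -58 + X
S(b(8), 19) + (6*j)*(-30) = (-58 + 19) + (6*(-50))*(-30) = -39 - 300*(-30) = -39 + 9000 = 8961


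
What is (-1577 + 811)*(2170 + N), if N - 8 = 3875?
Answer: -4636598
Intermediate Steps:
N = 3883 (N = 8 + 3875 = 3883)
(-1577 + 811)*(2170 + N) = (-1577 + 811)*(2170 + 3883) = -766*6053 = -4636598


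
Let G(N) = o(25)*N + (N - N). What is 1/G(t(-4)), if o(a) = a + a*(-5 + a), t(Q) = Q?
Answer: -1/2100 ≈ -0.00047619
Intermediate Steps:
G(N) = 525*N (G(N) = (25*(-4 + 25))*N + (N - N) = (25*21)*N + 0 = 525*N + 0 = 525*N)
1/G(t(-4)) = 1/(525*(-4)) = 1/(-2100) = -1/2100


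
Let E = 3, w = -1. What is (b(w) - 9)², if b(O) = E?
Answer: 36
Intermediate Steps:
b(O) = 3
(b(w) - 9)² = (3 - 9)² = (-6)² = 36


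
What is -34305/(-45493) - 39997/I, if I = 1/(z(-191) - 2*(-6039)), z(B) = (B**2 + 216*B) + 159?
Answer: -13577732199397/45493 ≈ -2.9846e+8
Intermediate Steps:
z(B) = 159 + B**2 + 216*B
I = 1/7462 (I = 1/((159 + (-191)**2 + 216*(-191)) - 2*(-6039)) = 1/((159 + 36481 - 41256) + 12078) = 1/(-4616 + 12078) = 1/7462 ≈ 0.00013401)
-34305/(-45493) - 39997/I = -34305/(-45493) - 39997/1/7462 = -34305*(-1/45493) - 39997*7462 = 34305/45493 - 298457614 = -13577732199397/45493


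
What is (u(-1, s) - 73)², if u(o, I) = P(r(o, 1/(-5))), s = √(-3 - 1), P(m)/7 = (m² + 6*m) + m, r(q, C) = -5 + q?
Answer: 13225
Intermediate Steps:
P(m) = 7*m² + 49*m (P(m) = 7*((m² + 6*m) + m) = 7*(m² + 7*m) = 7*m² + 49*m)
s = 2*I (s = √(-4) = 2*I ≈ 2.0*I)
u(o, I) = 7*(-5 + o)*(2 + o) (u(o, I) = 7*(-5 + o)*(7 + (-5 + o)) = 7*(-5 + o)*(2 + o))
(u(-1, s) - 73)² = (7*(-5 - 1)*(2 - 1) - 73)² = (7*(-6)*1 - 73)² = (-42 - 73)² = (-115)² = 13225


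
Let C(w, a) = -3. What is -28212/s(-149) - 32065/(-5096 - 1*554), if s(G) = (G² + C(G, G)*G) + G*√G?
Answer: 5791136247/1305035870 - 9404*I*√149/1154899 ≈ 4.4375 - 0.099394*I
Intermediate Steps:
s(G) = G² + G^(3/2) - 3*G (s(G) = (G² - 3*G) + G*√G = (G² - 3*G) + G^(3/2) = G² + G^(3/2) - 3*G)
-28212/s(-149) - 32065/(-5096 - 1*554) = -28212/((-149)² + (-149)^(3/2) - 3*(-149)) - 32065/(-5096 - 1*554) = -28212/(22201 - 149*I*√149 + 447) - 32065/(-5096 - 554) = -28212/(22648 - 149*I*√149) - 32065/(-5650) = -28212/(22648 - 149*I*√149) - 32065*(-1/5650) = -28212/(22648 - 149*I*√149) + 6413/1130 = 6413/1130 - 28212/(22648 - 149*I*√149)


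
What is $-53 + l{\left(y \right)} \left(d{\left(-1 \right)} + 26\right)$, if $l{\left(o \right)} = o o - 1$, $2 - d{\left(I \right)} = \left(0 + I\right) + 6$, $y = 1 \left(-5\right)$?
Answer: $499$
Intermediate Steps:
$y = -5$
$d{\left(I \right)} = -4 - I$ ($d{\left(I \right)} = 2 - \left(\left(0 + I\right) + 6\right) = 2 - \left(I + 6\right) = 2 - \left(6 + I\right) = -4 - I$)
$l{\left(o \right)} = -1 + o^{2}$ ($l{\left(o \right)} = o^{2} - 1 = -1 + o^{2}$)
$-53 + l{\left(y \right)} \left(d{\left(-1 \right)} + 26\right) = -53 + \left(-1 + \left(-5\right)^{2}\right) \left(\left(-4 - -1\right) + 26\right) = -53 + \left(-1 + 25\right) \left(\left(-4 + 1\right) + 26\right) = -53 + 24 \left(-3 + 26\right) = -53 + 24 \cdot 23 = -53 + 552 = 499$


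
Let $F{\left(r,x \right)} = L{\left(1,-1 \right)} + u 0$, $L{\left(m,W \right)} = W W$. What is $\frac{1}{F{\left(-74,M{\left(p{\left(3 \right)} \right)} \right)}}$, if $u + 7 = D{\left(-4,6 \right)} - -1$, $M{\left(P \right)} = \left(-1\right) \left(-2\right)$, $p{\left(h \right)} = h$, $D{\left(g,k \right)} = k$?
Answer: $1$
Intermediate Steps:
$L{\left(m,W \right)} = W^{2}$
$M{\left(P \right)} = 2$
$u = 0$ ($u = -7 + \left(6 - -1\right) = -7 + \left(6 + 1\right) = -7 + 7 = 0$)
$F{\left(r,x \right)} = 1$ ($F{\left(r,x \right)} = \left(-1\right)^{2} + 0 \cdot 0 = 1 + 0 = 1$)
$\frac{1}{F{\left(-74,M{\left(p{\left(3 \right)} \right)} \right)}} = 1^{-1} = 1$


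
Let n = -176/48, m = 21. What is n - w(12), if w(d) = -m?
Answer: 52/3 ≈ 17.333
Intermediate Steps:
n = -11/3 (n = -176*1/48 = -11/3 ≈ -3.6667)
w(d) = -21 (w(d) = -1*21 = -21)
n - w(12) = -11/3 - 1*(-21) = -11/3 + 21 = 52/3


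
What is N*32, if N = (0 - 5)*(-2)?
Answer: 320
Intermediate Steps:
N = 10 (N = -5*(-2) = 10)
N*32 = 10*32 = 320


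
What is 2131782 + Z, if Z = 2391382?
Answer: 4523164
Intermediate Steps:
2131782 + Z = 2131782 + 2391382 = 4523164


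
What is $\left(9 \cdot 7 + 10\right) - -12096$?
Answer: $12169$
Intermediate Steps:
$\left(9 \cdot 7 + 10\right) - -12096 = \left(63 + 10\right) + 12096 = 73 + 12096 = 12169$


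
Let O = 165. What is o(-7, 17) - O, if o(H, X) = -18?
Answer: -183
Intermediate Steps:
o(-7, 17) - O = -18 - 1*165 = -18 - 165 = -183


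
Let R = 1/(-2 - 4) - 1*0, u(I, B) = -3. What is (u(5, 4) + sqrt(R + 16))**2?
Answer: 149/6 - sqrt(570) ≈ 0.95866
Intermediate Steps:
R = -1/6 (R = 1/(-6) + 0 = -1/6 + 0 = -1/6 ≈ -0.16667)
(u(5, 4) + sqrt(R + 16))**2 = (-3 + sqrt(-1/6 + 16))**2 = (-3 + sqrt(95/6))**2 = (-3 + sqrt(570)/6)**2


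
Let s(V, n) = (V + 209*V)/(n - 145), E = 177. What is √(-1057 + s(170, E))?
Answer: √938/4 ≈ 7.6567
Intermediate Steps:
s(V, n) = 210*V/(-145 + n) (s(V, n) = (210*V)/(-145 + n) = 210*V/(-145 + n))
√(-1057 + s(170, E)) = √(-1057 + 210*170/(-145 + 177)) = √(-1057 + 210*170/32) = √(-1057 + 210*170*(1/32)) = √(-1057 + 8925/8) = √(469/8) = √938/4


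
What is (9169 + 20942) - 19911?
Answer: 10200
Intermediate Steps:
(9169 + 20942) - 19911 = 30111 - 19911 = 10200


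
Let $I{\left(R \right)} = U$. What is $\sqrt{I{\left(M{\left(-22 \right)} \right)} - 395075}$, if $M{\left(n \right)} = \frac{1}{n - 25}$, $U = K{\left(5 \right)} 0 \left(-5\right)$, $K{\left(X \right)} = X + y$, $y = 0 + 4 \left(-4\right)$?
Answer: $5 i \sqrt{15803} \approx 628.55 i$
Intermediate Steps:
$y = -16$ ($y = 0 - 16 = -16$)
$K{\left(X \right)} = -16 + X$ ($K{\left(X \right)} = X - 16 = -16 + X$)
$U = 0$ ($U = \left(-16 + 5\right) 0 \left(-5\right) = \left(-11\right) 0 \left(-5\right) = 0 \left(-5\right) = 0$)
$M{\left(n \right)} = \frac{1}{-25 + n}$
$I{\left(R \right)} = 0$
$\sqrt{I{\left(M{\left(-22 \right)} \right)} - 395075} = \sqrt{0 - 395075} = \sqrt{-395075} = 5 i \sqrt{15803}$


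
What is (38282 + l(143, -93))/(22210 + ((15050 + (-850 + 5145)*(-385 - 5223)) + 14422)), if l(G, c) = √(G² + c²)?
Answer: -19141/12017339 - √29098/24034678 ≈ -0.0015999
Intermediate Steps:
(38282 + l(143, -93))/(22210 + ((15050 + (-850 + 5145)*(-385 - 5223)) + 14422)) = (38282 + √(143² + (-93)²))/(22210 + ((15050 + (-850 + 5145)*(-385 - 5223)) + 14422)) = (38282 + √(20449 + 8649))/(22210 + ((15050 + 4295*(-5608)) + 14422)) = (38282 + √29098)/(22210 + ((15050 - 24086360) + 14422)) = (38282 + √29098)/(22210 + (-24071310 + 14422)) = (38282 + √29098)/(22210 - 24056888) = (38282 + √29098)/(-24034678) = (38282 + √29098)*(-1/24034678) = -19141/12017339 - √29098/24034678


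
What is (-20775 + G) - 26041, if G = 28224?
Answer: -18592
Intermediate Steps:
(-20775 + G) - 26041 = (-20775 + 28224) - 26041 = 7449 - 26041 = -18592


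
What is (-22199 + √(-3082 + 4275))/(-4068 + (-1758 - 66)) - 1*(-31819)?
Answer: 187499747/5892 - √1193/5892 ≈ 31823.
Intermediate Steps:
(-22199 + √(-3082 + 4275))/(-4068 + (-1758 - 66)) - 1*(-31819) = (-22199 + √1193)/(-4068 - 1824) + 31819 = (-22199 + √1193)/(-5892) + 31819 = (-22199 + √1193)*(-1/5892) + 31819 = (22199/5892 - √1193/5892) + 31819 = 187499747/5892 - √1193/5892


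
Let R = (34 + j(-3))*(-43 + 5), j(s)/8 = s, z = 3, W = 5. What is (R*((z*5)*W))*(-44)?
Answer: 1254000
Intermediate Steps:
j(s) = 8*s
R = -380 (R = (34 + 8*(-3))*(-43 + 5) = (34 - 24)*(-38) = 10*(-38) = -380)
(R*((z*5)*W))*(-44) = -380*3*5*5*(-44) = -5700*5*(-44) = -380*75*(-44) = -28500*(-44) = 1254000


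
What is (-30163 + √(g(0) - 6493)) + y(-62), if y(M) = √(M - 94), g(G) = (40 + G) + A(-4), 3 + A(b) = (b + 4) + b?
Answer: -30163 + 2*I*√39 + 2*I*√1615 ≈ -30163.0 + 92.864*I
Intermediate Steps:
A(b) = 1 + 2*b (A(b) = -3 + ((b + 4) + b) = -3 + ((4 + b) + b) = -3 + (4 + 2*b) = 1 + 2*b)
g(G) = 33 + G (g(G) = (40 + G) + (1 + 2*(-4)) = (40 + G) + (1 - 8) = (40 + G) - 7 = 33 + G)
y(M) = √(-94 + M)
(-30163 + √(g(0) - 6493)) + y(-62) = (-30163 + √((33 + 0) - 6493)) + √(-94 - 62) = (-30163 + √(33 - 6493)) + √(-156) = (-30163 + √(-6460)) + 2*I*√39 = (-30163 + 2*I*√1615) + 2*I*√39 = -30163 + 2*I*√39 + 2*I*√1615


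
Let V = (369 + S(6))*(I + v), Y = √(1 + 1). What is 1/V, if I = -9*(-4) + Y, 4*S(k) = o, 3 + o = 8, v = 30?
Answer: 132/3224137 - 2*√2/3224137 ≈ 4.0064e-5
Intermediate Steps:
o = 5 (o = -3 + 8 = 5)
S(k) = 5/4 (S(k) = (¼)*5 = 5/4)
Y = √2 ≈ 1.4142
I = 36 + √2 (I = -9*(-4) + √2 = 36 + √2 ≈ 37.414)
V = 48873/2 + 1481*√2/4 (V = (369 + 5/4)*((36 + √2) + 30) = 1481*(66 + √2)/4 = 48873/2 + 1481*√2/4 ≈ 24960.)
1/V = 1/(48873/2 + 1481*√2/4)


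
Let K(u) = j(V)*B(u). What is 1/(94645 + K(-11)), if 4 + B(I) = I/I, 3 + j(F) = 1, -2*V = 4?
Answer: 1/94651 ≈ 1.0565e-5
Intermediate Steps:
V = -2 (V = -½*4 = -2)
j(F) = -2 (j(F) = -3 + 1 = -2)
B(I) = -3 (B(I) = -4 + I/I = -4 + 1 = -3)
K(u) = 6 (K(u) = -2*(-3) = 6)
1/(94645 + K(-11)) = 1/(94645 + 6) = 1/94651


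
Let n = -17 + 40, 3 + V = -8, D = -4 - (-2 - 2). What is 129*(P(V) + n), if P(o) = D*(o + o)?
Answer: 2967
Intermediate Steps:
D = 0 (D = -4 - 1*(-4) = -4 + 4 = 0)
V = -11 (V = -3 - 8 = -11)
n = 23
P(o) = 0 (P(o) = 0*(o + o) = 0*(2*o) = 0)
129*(P(V) + n) = 129*(0 + 23) = 129*23 = 2967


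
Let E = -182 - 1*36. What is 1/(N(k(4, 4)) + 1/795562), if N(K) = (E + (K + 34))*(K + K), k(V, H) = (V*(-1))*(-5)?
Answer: -795562/5218886719 ≈ -0.00015244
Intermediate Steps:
k(V, H) = 5*V (k(V, H) = -V*(-5) = 5*V)
E = -218 (E = -182 - 36 = -218)
N(K) = 2*K*(-184 + K) (N(K) = (-218 + (K + 34))*(K + K) = (-218 + (34 + K))*(2*K) = (-184 + K)*(2*K) = 2*K*(-184 + K))
1/(N(k(4, 4)) + 1/795562) = 1/(2*(5*4)*(-184 + 5*4) + 1/795562) = 1/(2*20*(-184 + 20) + 1/795562) = 1/(2*20*(-164) + 1/795562) = 1/(-6560 + 1/795562) = 1/(-5218886719/795562) = -795562/5218886719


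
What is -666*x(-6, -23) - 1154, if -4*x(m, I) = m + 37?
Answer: 8015/2 ≈ 4007.5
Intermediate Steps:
x(m, I) = -37/4 - m/4 (x(m, I) = -(m + 37)/4 = -(37 + m)/4 = -37/4 - m/4)
-666*x(-6, -23) - 1154 = -666*(-37/4 - ¼*(-6)) - 1154 = -666*(-37/4 + 3/2) - 1154 = -666*(-31/4) - 1154 = 10323/2 - 1154 = 8015/2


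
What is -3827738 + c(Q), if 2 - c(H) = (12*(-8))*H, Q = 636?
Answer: -3766680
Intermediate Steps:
c(H) = 2 + 96*H (c(H) = 2 - 12*(-8)*H = 2 - (-96)*H = 2 + 96*H)
-3827738 + c(Q) = -3827738 + (2 + 96*636) = -3827738 + (2 + 61056) = -3827738 + 61058 = -3766680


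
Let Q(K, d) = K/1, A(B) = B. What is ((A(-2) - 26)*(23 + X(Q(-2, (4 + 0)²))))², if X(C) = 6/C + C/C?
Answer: 345744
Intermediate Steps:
Q(K, d) = K (Q(K, d) = K*1 = K)
X(C) = 1 + 6/C (X(C) = 6/C + 1 = 1 + 6/C)
((A(-2) - 26)*(23 + X(Q(-2, (4 + 0)²))))² = ((-2 - 26)*(23 + (6 - 2)/(-2)))² = (-28*(23 - ½*4))² = (-28*(23 - 2))² = (-28*21)² = (-588)² = 345744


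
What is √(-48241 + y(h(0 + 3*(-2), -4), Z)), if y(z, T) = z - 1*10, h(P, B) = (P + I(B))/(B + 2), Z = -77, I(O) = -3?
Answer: I*√192986/2 ≈ 219.65*I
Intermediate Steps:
h(P, B) = (-3 + P)/(2 + B) (h(P, B) = (P - 3)/(B + 2) = (-3 + P)/(2 + B))
y(z, T) = -10 + z (y(z, T) = z - 10 = -10 + z)
√(-48241 + y(h(0 + 3*(-2), -4), Z)) = √(-48241 + (-10 + (-3 + (0 + 3*(-2)))/(2 - 4))) = √(-48241 + (-10 + (-3 + (0 - 6))/(-2))) = √(-48241 + (-10 - (-3 - 6)/2)) = √(-48241 + (-10 - ½*(-9))) = √(-48241 + (-10 + 9/2)) = √(-48241 - 11/2) = √(-96493/2) = I*√192986/2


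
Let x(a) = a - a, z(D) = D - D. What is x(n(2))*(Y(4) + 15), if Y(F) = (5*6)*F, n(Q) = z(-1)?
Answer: 0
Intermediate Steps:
z(D) = 0
n(Q) = 0
Y(F) = 30*F
x(a) = 0
x(n(2))*(Y(4) + 15) = 0*(30*4 + 15) = 0*(120 + 15) = 0*135 = 0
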